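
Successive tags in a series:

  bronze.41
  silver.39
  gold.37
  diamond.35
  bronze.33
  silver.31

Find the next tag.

gold.29

Rank: bronze, silver, gold, diamond, bronze, silver → gold (repeats bronze → silver → gold → diamond).
Second component: 41, 39, 37, 35, 33, 31 → 29 (−2 each step).
Putting it together: gold.29.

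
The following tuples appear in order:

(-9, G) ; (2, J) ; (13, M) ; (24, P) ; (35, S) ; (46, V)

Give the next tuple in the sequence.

First component: +11 each step, so -9, 2, 13, 24, 35, 46 → 57.
Letter — letters move forward 3 places in the alphabet: G, J, M, P, S, V → Y.
Combining the parts gives (57, Y).

(57, Y)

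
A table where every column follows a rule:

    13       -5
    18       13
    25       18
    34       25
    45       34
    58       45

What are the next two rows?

73  58; 90  73

First component: differences are 5, 7, 9, … (increasing by 2 each time); 13, 18, 25, 34, 45, 58 → 73 → 90.
For the second component, always the previous value of the first component: -5, 13, 18, 25, 34, 45 → 58 → 73.
So the next two rows are 73  58 and 90  73.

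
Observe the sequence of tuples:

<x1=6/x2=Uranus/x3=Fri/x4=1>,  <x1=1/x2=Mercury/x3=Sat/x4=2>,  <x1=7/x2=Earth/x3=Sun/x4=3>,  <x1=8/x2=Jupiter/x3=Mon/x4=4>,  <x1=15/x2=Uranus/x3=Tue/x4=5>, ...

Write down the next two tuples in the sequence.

X1: each term is the sum of the two before it; 6, 1, 7, 8, 15 → 23 → 38.
X2: Uranus, Mercury, Earth, Jupiter, Uranus → Mercury → Earth (repeats Uranus → Mercury → Earth → Jupiter).
X3 — runs through the weekdays Mon→Sun: Fri, Sat, Sun, Mon, Tue → Wed → Thu.
X4: +1 each step; 1, 2, 3, 4, 5 → 6 → 7.
So the next two tuples are <x1=23/x2=Mercury/x3=Wed/x4=6> and <x1=38/x2=Earth/x3=Thu/x4=7>.

<x1=23/x2=Mercury/x3=Wed/x4=6>, <x1=38/x2=Earth/x3=Thu/x4=7>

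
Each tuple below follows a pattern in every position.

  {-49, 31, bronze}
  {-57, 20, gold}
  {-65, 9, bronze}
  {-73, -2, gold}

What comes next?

First entry — −8 each step: -49, -57, -65, -73 → -81.
For the second entry, −11 each step: 31, 20, 9, -2 → -13.
For the rank, alternates bronze ↔ gold: bronze, gold, bronze, gold → bronze.
So the next tuple is {-81, -13, bronze}.

{-81, -13, bronze}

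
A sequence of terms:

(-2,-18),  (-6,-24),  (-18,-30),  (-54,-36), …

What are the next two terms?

(-162,-42), (-486,-48)

First part: -2, -6, -18, -54 → -162 → -486 (×3 each step).
Second part goes -18, -24, -30, -36 → -42 → -48 (−6 each step).
So the next two terms are (-162,-42) and (-486,-48).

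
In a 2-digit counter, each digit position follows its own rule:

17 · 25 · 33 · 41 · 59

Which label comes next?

First digit: +1 each step, mod 10, so 1, 2, 3, 4, 5 → 6.
Second digit: 7, 5, 3, 1, 9 → 7 (−2 each step, mod 10).
So the next label is 67.

67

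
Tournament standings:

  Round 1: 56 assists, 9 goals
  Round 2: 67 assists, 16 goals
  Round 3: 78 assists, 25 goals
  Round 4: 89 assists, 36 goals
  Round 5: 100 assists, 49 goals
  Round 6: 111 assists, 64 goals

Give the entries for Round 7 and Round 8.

122 assists, 81 goals; 133 assists, 100 goals

Assists — +11 each step: 56, 67, 78, 89, 100, 111 → 122 → 133.
Goals — perfect squares: 3², 4², 5², …: 9, 16, 25, 36, 49, 64 → 81 → 100.
So the next two rows are 122 assists, 81 goals and 133 assists, 100 goals.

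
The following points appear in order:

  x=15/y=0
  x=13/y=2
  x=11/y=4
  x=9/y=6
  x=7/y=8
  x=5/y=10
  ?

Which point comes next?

x=3/y=12

X goes 15, 13, 11, 9, 7, 5 → 3 (−2 each step).
Y: +2 each step; 0, 2, 4, 6, 8, 10 → 12.
So the next point is x=3/y=12.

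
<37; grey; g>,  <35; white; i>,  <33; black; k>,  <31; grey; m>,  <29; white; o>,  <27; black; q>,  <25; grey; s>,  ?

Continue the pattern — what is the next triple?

First slot: 37, 35, 33, 31, 29, 27, 25 → 23 (−2 each step).
Shade: repeats grey → white → black, so grey, white, black, grey, white, black, grey → white.
For the letter, letters move forward 2 places in the alphabet: g, i, k, m, o, q, s → u.
Putting it together: <23; white; u>.

<23; white; u>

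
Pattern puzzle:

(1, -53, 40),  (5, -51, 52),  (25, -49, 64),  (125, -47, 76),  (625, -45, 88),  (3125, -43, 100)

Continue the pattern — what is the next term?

First component: ×5 each step, so 1, 5, 25, 125, 625, 3125 → 15625.
For the second component, +2 each step: -53, -51, -49, -47, -45, -43 → -41.
Third component: 40, 52, 64, 76, 88, 100 → 112 (+12 each step).
So the next term is (15625, -41, 112).

(15625, -41, 112)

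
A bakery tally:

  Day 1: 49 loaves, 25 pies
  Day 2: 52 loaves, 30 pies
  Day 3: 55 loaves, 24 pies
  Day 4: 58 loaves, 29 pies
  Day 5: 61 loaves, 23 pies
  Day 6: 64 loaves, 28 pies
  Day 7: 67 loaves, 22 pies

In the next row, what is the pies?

Pies: alternating steps +5, −6, +5, −6, …, so 25, 30, 24, 29, 23, 28, 22 → 27.

27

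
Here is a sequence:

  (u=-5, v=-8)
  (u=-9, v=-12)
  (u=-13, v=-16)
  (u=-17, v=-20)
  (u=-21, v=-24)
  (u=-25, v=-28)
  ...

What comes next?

U: -5, -9, -13, -17, -21, -25 → -29 (−4 each step).
V — always 3 less than the u: -8, -12, -16, -20, -24, -28 → -32.
So the next term is (u=-29, v=-32).

(u=-29, v=-32)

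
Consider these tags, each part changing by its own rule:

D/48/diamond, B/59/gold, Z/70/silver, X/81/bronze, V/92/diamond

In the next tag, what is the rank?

gold

Rank: repeats diamond → gold → silver → bronze, so diamond, gold, silver, bronze, diamond → gold.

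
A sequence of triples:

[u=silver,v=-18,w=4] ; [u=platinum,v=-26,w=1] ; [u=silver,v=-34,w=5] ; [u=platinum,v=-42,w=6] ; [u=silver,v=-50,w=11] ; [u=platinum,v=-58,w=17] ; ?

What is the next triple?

[u=silver,v=-66,w=28]

U: alternates silver ↔ platinum; silver, platinum, silver, platinum, silver, platinum → silver.
V: −8 each step; -18, -26, -34, -42, -50, -58 → -66.
W: 4, 1, 5, 6, 11, 17 → 28 (each term is the sum of the two before it).
Putting it together: [u=silver,v=-66,w=28].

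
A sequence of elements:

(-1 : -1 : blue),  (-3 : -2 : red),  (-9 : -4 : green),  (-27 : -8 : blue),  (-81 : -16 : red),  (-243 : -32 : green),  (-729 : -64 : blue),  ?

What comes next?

First part: -1, -3, -9, -27, -81, -243, -729 → -2187 (×3 each step).
Second part — ×2 each step: -1, -2, -4, -8, -16, -32, -64 → -128.
Colour: blue, red, green, blue, red, green, blue → red (repeats blue → red → green).
Putting it together: (-2187 : -128 : red).

(-2187 : -128 : red)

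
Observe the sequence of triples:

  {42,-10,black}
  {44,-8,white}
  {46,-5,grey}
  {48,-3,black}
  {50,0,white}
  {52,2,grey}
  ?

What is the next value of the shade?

Shade — repeats black → white → grey: black, white, grey, black, white, grey → black.

black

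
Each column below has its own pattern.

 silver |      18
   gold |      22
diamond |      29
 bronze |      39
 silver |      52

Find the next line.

Rank: repeats silver → gold → diamond → bronze, so silver, gold, diamond, bronze, silver → gold.
Second component — differences are 4, 7, 10, … (increasing by 3 each time): 18, 22, 29, 39, 52 → 68.
Combining the parts gives gold  68.

gold  68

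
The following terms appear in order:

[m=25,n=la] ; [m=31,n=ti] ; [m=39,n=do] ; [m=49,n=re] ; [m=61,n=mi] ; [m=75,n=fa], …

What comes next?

M goes 25, 31, 39, 49, 61, 75 → 91 (differences are 6, 8, 10, … (increasing by 2 each time)).
N: runs through the solfège scale do→ti; la, ti, do, re, mi, fa → sol.
Combining the parts gives [m=91,n=sol].

[m=91,n=sol]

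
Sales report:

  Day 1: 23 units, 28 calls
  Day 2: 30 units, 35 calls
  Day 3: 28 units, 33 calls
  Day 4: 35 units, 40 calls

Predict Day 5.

Units: alternating steps +7, −2, +7, −2, …, so 23, 30, 28, 35 → 33.
Calls: always 5 more than the units; 28, 35, 33, 40 → 38.
Combining the parts gives 33 units, 38 calls.

33 units, 38 calls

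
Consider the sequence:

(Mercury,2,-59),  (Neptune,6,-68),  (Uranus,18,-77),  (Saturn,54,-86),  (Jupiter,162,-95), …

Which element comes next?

Planet goes Mercury, Neptune, Uranus, Saturn, Jupiter → Mars (runs backward through the planets Mercury→Neptune).
Second value goes 2, 6, 18, 54, 162 → 486 (×3 each step).
Third value: −9 each step; -59, -68, -77, -86, -95 → -104.
Combining the parts gives (Mars,486,-104).

(Mars,486,-104)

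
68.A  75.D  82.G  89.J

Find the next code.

First component: 68, 75, 82, 89 → 96 (+7 each step).
For the letter, letters move forward 3 places in the alphabet: A, D, G, J → M.
Putting it together: 96.M.

96.M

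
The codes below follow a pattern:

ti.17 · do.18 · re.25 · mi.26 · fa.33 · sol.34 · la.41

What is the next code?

ti.42

For the note, runs through the solfège scale do→ti: ti, do, re, mi, fa, sol, la → ti.
Second component: alternating steps +1, +7, +1, +7, …; 17, 18, 25, 26, 33, 34, 41 → 42.
So the next code is ti.42.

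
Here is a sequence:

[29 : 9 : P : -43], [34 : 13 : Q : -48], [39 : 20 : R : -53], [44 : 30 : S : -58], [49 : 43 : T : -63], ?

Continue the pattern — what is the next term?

[54 : 59 : U : -68]

First coordinate — +5 each step: 29, 34, 39, 44, 49 → 54.
Second coordinate: 9, 13, 20, 30, 43 → 59 (differences are 4, 7, 10, … (increasing by 3 each time)).
For the letter, letters move forward 1 place in the alphabet: P, Q, R, S, T → U.
Fourth coordinate: −5 each step, so -43, -48, -53, -58, -63 → -68.
Combining the parts gives [54 : 59 : U : -68].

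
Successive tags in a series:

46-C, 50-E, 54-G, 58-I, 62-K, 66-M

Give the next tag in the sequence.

70-O

For the first component, +4 each step: 46, 50, 54, 58, 62, 66 → 70.
Letter — letters move forward 2 places in the alphabet: C, E, G, I, K, M → O.
So the next tag is 70-O.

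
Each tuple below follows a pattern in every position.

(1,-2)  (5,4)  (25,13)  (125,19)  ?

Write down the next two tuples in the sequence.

First value: ×5 each step, so 1, 5, 25, 125 → 625 → 3125.
For the second value, alternating steps +6, +9, +6, +9, …: -2, 4, 13, 19 → 28 → 34.
Putting the parts together: (625,28) and then (3125,34).

(625,28), (3125,34)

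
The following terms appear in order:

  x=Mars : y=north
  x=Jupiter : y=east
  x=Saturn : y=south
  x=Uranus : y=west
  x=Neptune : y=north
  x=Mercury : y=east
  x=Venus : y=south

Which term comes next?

x=Earth : y=west

X: runs through the planets Mercury→Neptune, so Mars, Jupiter, Saturn, Uranus, Neptune, Mercury, Venus → Earth.
Y: north, east, south, west, north, east, south → west (repeats north → east → south → west).
So the next term is x=Earth : y=west.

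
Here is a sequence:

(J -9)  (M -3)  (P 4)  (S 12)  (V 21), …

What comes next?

Letter — letters move forward 3 places in the alphabet: J, M, P, S, V → Y.
For the second coordinate, differences are 6, 7, 8, … (increasing by 1 each time): -9, -3, 4, 12, 21 → 31.
Putting it together: (Y 31).

(Y 31)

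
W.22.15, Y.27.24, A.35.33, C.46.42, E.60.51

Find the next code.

G.77.60

Letter: W, Y, A, C, E → G (letters move forward 2 places in the alphabet, wrapping Z→A).
Second component — differences are 5, 8, 11, … (increasing by 3 each time): 22, 27, 35, 46, 60 → 77.
Third component: 15, 24, 33, 42, 51 → 60 (+9 each step).
Combining the parts gives G.77.60.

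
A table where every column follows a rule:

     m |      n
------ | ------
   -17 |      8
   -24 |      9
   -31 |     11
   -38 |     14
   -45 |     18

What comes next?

-52  23

For the column m, −7 each step: -17, -24, -31, -38, -45 → -52.
Column n: 8, 9, 11, 14, 18 → 23 (differences are 1, 2, 3, … (increasing by 1 each time)).
Combining the parts gives -52  23.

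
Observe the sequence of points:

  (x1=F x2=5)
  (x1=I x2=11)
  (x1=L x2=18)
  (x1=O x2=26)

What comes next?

For the x1, letters move forward 3 places in the alphabet: F, I, L, O → R.
X2: differences are 6, 7, 8, … (increasing by 1 each time), so 5, 11, 18, 26 → 35.
Combining the parts gives (x1=R x2=35).

(x1=R x2=35)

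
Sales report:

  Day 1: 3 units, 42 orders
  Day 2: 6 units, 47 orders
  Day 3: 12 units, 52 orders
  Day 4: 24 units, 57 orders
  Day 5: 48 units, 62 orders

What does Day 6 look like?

For the units, ×2 each step: 3, 6, 12, 24, 48 → 96.
Orders: +5 each step, so 42, 47, 52, 57, 62 → 67.
So the next record is 96 units, 67 orders.

96 units, 67 orders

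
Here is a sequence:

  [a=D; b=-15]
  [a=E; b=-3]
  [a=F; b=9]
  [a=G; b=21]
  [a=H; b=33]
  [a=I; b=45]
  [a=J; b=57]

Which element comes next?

[a=K; b=69]

A: letters move forward 1 place in the alphabet; D, E, F, G, H, I, J → K.
B: +12 each step; -15, -3, 9, 21, 33, 45, 57 → 69.
Putting it together: [a=K; b=69].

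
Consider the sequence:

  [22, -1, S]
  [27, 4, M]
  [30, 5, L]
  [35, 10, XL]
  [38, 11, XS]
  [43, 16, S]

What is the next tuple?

First entry — alternating steps +5, +3, +5, +3, …: 22, 27, 30, 35, 38, 43 → 46.
Second entry: alternating steps +5, +1, +5, +1, …; -1, 4, 5, 10, 11, 16 → 17.
Size — repeats S → M → L → XL → XS: S, M, L, XL, XS, S → M.
So the next tuple is [46, 17, M].

[46, 17, M]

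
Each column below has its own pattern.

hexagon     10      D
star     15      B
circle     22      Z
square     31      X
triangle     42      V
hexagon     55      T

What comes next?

Shape: repeats hexagon → star → circle → square → triangle, so hexagon, star, circle, square, triangle, hexagon → star.
Second component goes 10, 15, 22, 31, 42, 55 → 70 (differences are 5, 7, 9, … (increasing by 2 each time)).
Letter: D, B, Z, X, V, T → R (letters move back 2 places in the alphabet, wrapping A→Z).
Combining the parts gives star  70  R.

star  70  R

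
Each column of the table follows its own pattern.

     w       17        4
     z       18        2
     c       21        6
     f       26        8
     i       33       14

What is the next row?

l  42  22

Letter: letters move forward 3 places in the alphabet, wrapping Z→A, so w, z, c, f, i → l.
Second component: 17, 18, 21, 26, 33 → 42 (differences are 1, 3, 5, … (increasing by 2 each time)).
For the third component, each term is the sum of the two before it: 4, 2, 6, 8, 14 → 22.
Putting it together: l  42  22.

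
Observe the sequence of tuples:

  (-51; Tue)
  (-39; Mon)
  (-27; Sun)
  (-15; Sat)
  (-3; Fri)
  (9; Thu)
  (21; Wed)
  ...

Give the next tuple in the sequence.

(33; Tue)

First coordinate: +12 each step, so -51, -39, -27, -15, -3, 9, 21 → 33.
Day goes Tue, Mon, Sun, Sat, Fri, Thu, Wed → Tue (runs backward through the weekdays Mon→Sun).
So the next tuple is (33; Tue).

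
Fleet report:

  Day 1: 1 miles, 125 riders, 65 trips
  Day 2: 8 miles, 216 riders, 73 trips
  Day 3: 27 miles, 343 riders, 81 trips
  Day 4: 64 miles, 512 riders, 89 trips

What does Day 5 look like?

125 miles, 729 riders, 97 trips

Miles — perfect cubes: 1³, 2³, 3³, …: 1, 8, 27, 64 → 125.
Riders: 125, 216, 343, 512 → 729 (perfect cubes: 5³, 6³, 7³, …).
Trips — +8 each step: 65, 73, 81, 89 → 97.
Combining the parts gives 125 miles, 729 riders, 97 trips.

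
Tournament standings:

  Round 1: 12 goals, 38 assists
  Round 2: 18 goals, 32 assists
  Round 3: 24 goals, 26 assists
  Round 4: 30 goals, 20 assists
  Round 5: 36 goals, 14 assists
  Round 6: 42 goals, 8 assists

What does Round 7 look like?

48 goals, 2 assists

For the goals, +6 each step: 12, 18, 24, 30, 36, 42 → 48.
Assists: together with the goals always sums to 50; 38, 32, 26, 20, 14, 8 → 2.
Combining the parts gives 48 goals, 2 assists.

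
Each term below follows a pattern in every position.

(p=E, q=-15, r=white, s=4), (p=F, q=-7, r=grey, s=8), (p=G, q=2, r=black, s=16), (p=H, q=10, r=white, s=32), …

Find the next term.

(p=I, q=19, r=grey, s=64)

P goes E, F, G, H → I (letters move forward 1 place in the alphabet).
Q goes -15, -7, 2, 10 → 19 (alternating steps +8, +9, +8, +9, …).
R: white, grey, black, white → grey (repeats white → grey → black).
S: 4, 8, 16, 32 → 64 (×2 each step).
Putting it together: (p=I, q=19, r=grey, s=64).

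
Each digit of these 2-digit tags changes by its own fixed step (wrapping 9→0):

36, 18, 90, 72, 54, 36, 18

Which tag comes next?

First digit: −2 each step, mod 10, so 3, 1, 9, 7, 5, 3, 1 → 9.
Second digit — +2 each step, mod 10: 6, 8, 0, 2, 4, 6, 8 → 0.
So the next tag is 90.

90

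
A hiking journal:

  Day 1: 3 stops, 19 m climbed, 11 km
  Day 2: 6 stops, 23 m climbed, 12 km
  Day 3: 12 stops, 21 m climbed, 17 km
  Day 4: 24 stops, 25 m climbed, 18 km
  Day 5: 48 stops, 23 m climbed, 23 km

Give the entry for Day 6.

96 stops, 27 m climbed, 24 km

Stops goes 3, 6, 12, 24, 48 → 96 (×2 each step).
M climbed: 19, 23, 21, 25, 23 → 27 (alternating steps +4, −2, +4, −2, …).
Km — alternating steps +1, +5, +1, +5, …: 11, 12, 17, 18, 23 → 24.
So the next row is 96 stops, 27 m climbed, 24 km.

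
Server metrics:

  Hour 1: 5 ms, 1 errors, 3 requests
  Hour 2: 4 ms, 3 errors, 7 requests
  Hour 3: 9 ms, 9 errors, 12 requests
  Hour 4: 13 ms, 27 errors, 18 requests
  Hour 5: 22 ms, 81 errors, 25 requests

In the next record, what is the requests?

Requests goes 3, 7, 12, 18, 25 → 33 (differences are 4, 5, 6, … (increasing by 1 each time)).

33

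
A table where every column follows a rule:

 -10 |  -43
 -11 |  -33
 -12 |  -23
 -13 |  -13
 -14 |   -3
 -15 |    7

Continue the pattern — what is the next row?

First component goes -10, -11, -12, -13, -14, -15 → -16 (−1 each step).
Second component goes -43, -33, -23, -13, -3, 7 → 17 (+10 each step).
So the next row is -16  17.

-16  17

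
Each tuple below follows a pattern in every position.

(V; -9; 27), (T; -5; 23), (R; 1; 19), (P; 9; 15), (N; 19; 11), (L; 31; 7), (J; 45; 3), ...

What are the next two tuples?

Letter — letters move back 2 places in the alphabet: V, T, R, P, N, L, J → H → F.
Second part goes -9, -5, 1, 9, 19, 31, 45 → 61 → 79 (differences are 4, 6, 8, … (increasing by 2 each time)).
Third part goes 27, 23, 19, 15, 11, 7, 3 → -1 → -5 (−4 each step).
So the next two tuples are (H; 61; -1) and (F; 79; -5).

(H; 61; -1), (F; 79; -5)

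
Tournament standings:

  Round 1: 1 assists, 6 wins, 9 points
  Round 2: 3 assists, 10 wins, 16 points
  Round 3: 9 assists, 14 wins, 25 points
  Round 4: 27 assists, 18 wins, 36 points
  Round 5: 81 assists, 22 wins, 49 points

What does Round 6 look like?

Assists: 1, 3, 9, 27, 81 → 243 (×3 each step).
Wins: +4 each step; 6, 10, 14, 18, 22 → 26.
Points: perfect squares: 3², 4², 5², …; 9, 16, 25, 36, 49 → 64.
So the next row is 243 assists, 26 wins, 64 points.

243 assists, 26 wins, 64 points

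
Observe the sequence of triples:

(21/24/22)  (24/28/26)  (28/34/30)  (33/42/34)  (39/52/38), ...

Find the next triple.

First value: differences are 3, 4, 5, … (increasing by 1 each time), so 21, 24, 28, 33, 39 → 46.
Second value goes 24, 28, 34, 42, 52 → 64 (differences are 4, 6, 8, … (increasing by 2 each time)).
For the third value, +4 each step: 22, 26, 30, 34, 38 → 42.
Putting it together: (46/64/42).

(46/64/42)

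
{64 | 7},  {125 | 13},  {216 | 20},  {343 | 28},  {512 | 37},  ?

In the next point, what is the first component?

729

For the first component, perfect cubes: 4³, 5³, 6³, …: 64, 125, 216, 343, 512 → 729.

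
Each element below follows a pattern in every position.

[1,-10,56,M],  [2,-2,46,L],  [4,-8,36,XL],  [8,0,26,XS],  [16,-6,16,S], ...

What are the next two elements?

[32,2,6,M], [64,-4,-4,L]

First entry: 1, 2, 4, 8, 16 → 32 → 64 (×2 each step).
Second entry goes -10, -2, -8, 0, -6 → 2 → -4 (alternating steps +8, −6, +8, −6, …).
Third entry: −10 each step, so 56, 46, 36, 26, 16 → 6 → -4.
Size: runs through clothing sizes XS→XL; M, L, XL, XS, S → M → L.
Putting the parts together: [32,2,6,M] and then [64,-4,-4,L].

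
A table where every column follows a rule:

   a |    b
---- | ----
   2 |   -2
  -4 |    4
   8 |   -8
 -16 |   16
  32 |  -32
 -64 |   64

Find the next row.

Column a: 2, -4, 8, -16, 32, -64 → 128 (×(-2) each step).
Column b — always the negative of the column a: -2, 4, -8, 16, -32, 64 → -128.
So the next row is 128  -128.

128  -128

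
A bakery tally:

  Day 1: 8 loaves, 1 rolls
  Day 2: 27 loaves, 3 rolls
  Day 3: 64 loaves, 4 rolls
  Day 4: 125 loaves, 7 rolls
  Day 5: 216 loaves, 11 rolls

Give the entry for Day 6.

343 loaves, 18 rolls

Loaves: perfect cubes: 2³, 3³, 4³, …, so 8, 27, 64, 125, 216 → 343.
Rolls: each term is the sum of the two before it, so 1, 3, 4, 7, 11 → 18.
Combining the parts gives 343 loaves, 18 rolls.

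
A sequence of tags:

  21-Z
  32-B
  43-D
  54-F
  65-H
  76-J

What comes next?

87-L

For the first component, +11 each step: 21, 32, 43, 54, 65, 76 → 87.
Letter: letters move forward 2 places in the alphabet, wrapping Z→A; Z, B, D, F, H, J → L.
So the next tag is 87-L.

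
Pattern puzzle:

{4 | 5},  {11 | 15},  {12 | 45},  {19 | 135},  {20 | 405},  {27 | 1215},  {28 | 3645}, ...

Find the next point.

{35 | 10935}

First value: 4, 11, 12, 19, 20, 27, 28 → 35 (alternating steps +7, +1, +7, +1, …).
For the second value, ×3 each step: 5, 15, 45, 135, 405, 1215, 3645 → 10935.
Putting it together: {35 | 10935}.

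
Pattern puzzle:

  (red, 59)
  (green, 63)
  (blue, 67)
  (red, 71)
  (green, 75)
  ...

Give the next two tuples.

(blue, 79), (red, 83)

For the colour, repeats red → green → blue: red, green, blue, red, green → blue → red.
Second value goes 59, 63, 67, 71, 75 → 79 → 83 (+4 each step).
Putting the parts together: (blue, 79) and then (red, 83).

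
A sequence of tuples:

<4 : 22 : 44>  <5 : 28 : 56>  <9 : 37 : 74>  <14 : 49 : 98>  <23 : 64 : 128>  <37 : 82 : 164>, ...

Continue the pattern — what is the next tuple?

First entry: each term is the sum of the two before it, so 4, 5, 9, 14, 23, 37 → 60.
For the second entry, differences are 6, 9, 12, … (increasing by 3 each time): 22, 28, 37, 49, 64, 82 → 103.
Third entry — always 2 × the second entry: 44, 56, 74, 98, 128, 164 → 206.
So the next tuple is <60 : 103 : 206>.

<60 : 103 : 206>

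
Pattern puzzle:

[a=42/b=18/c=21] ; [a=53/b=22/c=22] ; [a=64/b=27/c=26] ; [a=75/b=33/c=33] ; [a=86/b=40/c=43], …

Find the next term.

For the a, +11 each step: 42, 53, 64, 75, 86 → 97.
For the b, differences are 4, 5, 6, … (increasing by 1 each time): 18, 22, 27, 33, 40 → 48.
C: differences are 1, 4, 7, … (increasing by 3 each time); 21, 22, 26, 33, 43 → 56.
Combining the parts gives [a=97/b=48/c=56].

[a=97/b=48/c=56]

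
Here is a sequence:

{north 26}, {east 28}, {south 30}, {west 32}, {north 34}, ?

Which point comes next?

{east 36}

Direction: repeats north → east → south → west, so north, east, south, west, north → east.
For the second slot, +2 each step: 26, 28, 30, 32, 34 → 36.
Combining the parts gives {east 36}.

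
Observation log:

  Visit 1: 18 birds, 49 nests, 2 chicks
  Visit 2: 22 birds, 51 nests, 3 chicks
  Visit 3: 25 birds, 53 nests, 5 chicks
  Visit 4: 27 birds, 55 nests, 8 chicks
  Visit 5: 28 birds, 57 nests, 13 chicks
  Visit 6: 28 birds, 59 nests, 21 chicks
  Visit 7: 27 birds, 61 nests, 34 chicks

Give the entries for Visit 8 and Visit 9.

Birds — differences are 4, 3, 2, … (decreasing by 1 each time): 18, 22, 25, 27, 28, 28, 27 → 25 → 22.
Nests goes 49, 51, 53, 55, 57, 59, 61 → 63 → 65 (+2 each step).
Chicks: 2, 3, 5, 8, 13, 21, 34 → 55 → 89 (each term is the sum of the two before it).
Putting the parts together: 25 birds, 63 nests, 55 chicks and then 22 birds, 65 nests, 89 chicks.

25 birds, 63 nests, 55 chicks; 22 birds, 65 nests, 89 chicks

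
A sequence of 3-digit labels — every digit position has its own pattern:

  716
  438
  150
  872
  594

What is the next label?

216

First digit — −3 each step, mod 10: 7, 4, 1, 8, 5 → 2.
Second digit: +2 each step, mod 10, so 1, 3, 5, 7, 9 → 1.
Third digit: +2 each step, mod 10, so 6, 8, 0, 2, 4 → 6.
So the next label is 216.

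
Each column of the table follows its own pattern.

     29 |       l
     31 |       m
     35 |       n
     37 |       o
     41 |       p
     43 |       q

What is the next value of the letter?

Letter: letters move forward 1 place in the alphabet, so l, m, n, o, p, q → r.

r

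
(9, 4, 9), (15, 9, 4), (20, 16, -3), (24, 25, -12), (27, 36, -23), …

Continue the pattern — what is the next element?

First part: differences are 6, 5, 4, … (decreasing by 1 each time); 9, 15, 20, 24, 27 → 29.
Second part: perfect squares: 2², 3², 4², …, so 4, 9, 16, 25, 36 → 49.
For the third part, together with the second part always sums to 13: 9, 4, -3, -12, -23 → -36.
Putting it together: (29, 49, -36).

(29, 49, -36)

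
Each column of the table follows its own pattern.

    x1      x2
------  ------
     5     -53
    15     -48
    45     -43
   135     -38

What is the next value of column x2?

-33

Column x2 goes -53, -48, -43, -38 → -33 (+5 each step).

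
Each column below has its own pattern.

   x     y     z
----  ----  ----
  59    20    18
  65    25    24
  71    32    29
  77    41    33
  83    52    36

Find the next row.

89  65  38

Column x goes 59, 65, 71, 77, 83 → 89 (+6 each step).
Column y: differences are 5, 7, 9, … (increasing by 2 each time); 20, 25, 32, 41, 52 → 65.
Column z: 18, 24, 29, 33, 36 → 38 (differences are 6, 5, 4, … (decreasing by 1 each time)).
Combining the parts gives 89  65  38.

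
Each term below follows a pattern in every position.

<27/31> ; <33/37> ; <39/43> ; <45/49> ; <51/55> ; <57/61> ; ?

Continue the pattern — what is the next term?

<63/67>

First entry — +6 each step: 27, 33, 39, 45, 51, 57 → 63.
Second entry goes 31, 37, 43, 49, 55, 61 → 67 (always 4 more than the first entry).
Putting it together: <63/67>.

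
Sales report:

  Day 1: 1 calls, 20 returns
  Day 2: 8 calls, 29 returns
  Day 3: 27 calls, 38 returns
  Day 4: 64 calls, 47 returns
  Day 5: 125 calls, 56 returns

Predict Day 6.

Calls: perfect cubes: 1³, 2³, 3³, …, so 1, 8, 27, 64, 125 → 216.
For the returns, +9 each step: 20, 29, 38, 47, 56 → 65.
So the next row is 216 calls, 65 returns.

216 calls, 65 returns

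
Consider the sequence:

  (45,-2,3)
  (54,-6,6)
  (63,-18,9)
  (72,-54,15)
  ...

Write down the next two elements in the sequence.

First part goes 45, 54, 63, 72 → 81 → 90 (+9 each step).
Second part: ×3 each step, so -2, -6, -18, -54 → -162 → -486.
Third part: each term is the sum of the two before it, so 3, 6, 9, 15 → 24 → 39.
So the next two elements are (81,-162,24) and (90,-486,39).

(81,-162,24), (90,-486,39)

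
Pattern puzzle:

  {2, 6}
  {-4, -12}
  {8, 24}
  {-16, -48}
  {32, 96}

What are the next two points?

First slot: ×(-2) each step; 2, -4, 8, -16, 32 → -64 → 128.
For the second slot, always 3 × the first slot: 6, -12, 24, -48, 96 → -192 → 384.
So the next two points are {-64, -192} and {128, 384}.

{-64, -192}, {128, 384}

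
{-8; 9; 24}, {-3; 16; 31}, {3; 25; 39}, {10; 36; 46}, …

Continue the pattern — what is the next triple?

{18; 49; 54}

First component: differences are 5, 6, 7, … (increasing by 1 each time); -8, -3, 3, 10 → 18.
Second component: 9, 16, 25, 36 → 49 (perfect squares: 3², 4², 5², …).
Third component: alternating steps +7, +8, +7, +8, …, so 24, 31, 39, 46 → 54.
Putting it together: {18; 49; 54}.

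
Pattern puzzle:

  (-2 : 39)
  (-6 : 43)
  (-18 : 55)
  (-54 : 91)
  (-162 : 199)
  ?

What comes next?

(-486 : 523)

First slot: -2, -6, -18, -54, -162 → -486 (×3 each step).
Second slot: together with the first slot always sums to 37, so 39, 43, 55, 91, 199 → 523.
Putting it together: (-486 : 523).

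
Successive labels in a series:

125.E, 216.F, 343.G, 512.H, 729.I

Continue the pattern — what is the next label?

First component: perfect cubes: 5³, 6³, 7³, …, so 125, 216, 343, 512, 729 → 1000.
Letter: E, F, G, H, I → J (letters move forward 1 place in the alphabet).
Putting it together: 1000.J.

1000.J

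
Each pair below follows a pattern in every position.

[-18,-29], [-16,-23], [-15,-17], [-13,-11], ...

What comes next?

For the first coordinate, alternating steps +2, +1, +2, +1, …: -18, -16, -15, -13 → -12.
Second coordinate goes -29, -23, -17, -11 → -5 (+6 each step).
So the next pair is [-12,-5].

[-12,-5]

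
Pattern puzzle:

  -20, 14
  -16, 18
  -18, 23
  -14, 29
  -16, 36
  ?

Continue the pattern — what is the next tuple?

First part goes -20, -16, -18, -14, -16 → -12 (alternating steps +4, −2, +4, −2, …).
Second part: differences are 4, 5, 6, … (increasing by 1 each time); 14, 18, 23, 29, 36 → 44.
Combining the parts gives -12, 44.

-12, 44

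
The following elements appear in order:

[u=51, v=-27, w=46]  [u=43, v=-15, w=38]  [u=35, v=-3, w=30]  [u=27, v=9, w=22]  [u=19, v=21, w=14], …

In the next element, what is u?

U: 51, 43, 35, 27, 19 → 11 (−8 each step).
V: +12 each step; -27, -15, -3, 9, 21 → 33.
W — −8 each step: 46, 38, 30, 22, 14 → 6.

11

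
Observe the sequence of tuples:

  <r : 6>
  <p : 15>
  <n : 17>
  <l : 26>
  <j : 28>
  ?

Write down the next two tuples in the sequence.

For the letter, letters move back 2 places in the alphabet: r, p, n, l, j → h → f.
Second component goes 6, 15, 17, 26, 28 → 37 → 39 (alternating steps +9, +2, +9, +2, …).
So the next two tuples are <h : 37> and <f : 39>.

<h : 37>, <f : 39>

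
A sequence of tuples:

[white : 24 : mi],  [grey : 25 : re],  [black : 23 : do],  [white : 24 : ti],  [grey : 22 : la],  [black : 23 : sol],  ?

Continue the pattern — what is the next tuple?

Shade: white, grey, black, white, grey, black → white (repeats white → grey → black).
Second entry goes 24, 25, 23, 24, 22, 23 → 21 (alternating steps +1, −2, +1, −2, …).
Note: runs backward through the solfège scale do→ti; mi, re, do, ti, la, sol → fa.
So the next tuple is [white : 21 : fa].

[white : 21 : fa]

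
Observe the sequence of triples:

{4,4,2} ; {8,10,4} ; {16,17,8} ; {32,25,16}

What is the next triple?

{64,34,32}

First entry goes 4, 8, 16, 32 → 64 (×2 each step).
Second entry: 4, 10, 17, 25 → 34 (differences are 6, 7, 8, … (increasing by 1 each time)).
Third entry: ×2 each step, so 2, 4, 8, 16 → 32.
So the next triple is {64,34,32}.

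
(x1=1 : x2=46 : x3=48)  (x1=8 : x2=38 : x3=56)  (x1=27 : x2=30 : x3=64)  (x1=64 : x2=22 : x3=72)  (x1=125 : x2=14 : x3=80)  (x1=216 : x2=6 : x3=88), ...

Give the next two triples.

(x1=343 : x2=-2 : x3=96), (x1=512 : x2=-10 : x3=104)

X1: perfect cubes: 1³, 2³, 3³, …, so 1, 8, 27, 64, 125, 216 → 343 → 512.
X2 goes 46, 38, 30, 22, 14, 6 → -2 → -10 (−8 each step).
X3: +8 each step, so 48, 56, 64, 72, 80, 88 → 96 → 104.
Putting the parts together: (x1=343 : x2=-2 : x3=96) and then (x1=512 : x2=-10 : x3=104).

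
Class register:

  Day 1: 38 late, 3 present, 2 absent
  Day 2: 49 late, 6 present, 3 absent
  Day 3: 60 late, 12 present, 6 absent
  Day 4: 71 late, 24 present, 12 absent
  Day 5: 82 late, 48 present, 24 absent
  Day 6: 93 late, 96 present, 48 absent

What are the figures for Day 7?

Late — +11 each step: 38, 49, 60, 71, 82, 93 → 104.
Present: ×2 each step, so 3, 6, 12, 24, 48, 96 → 192.
For the absent, always the previous value of the present: 2, 3, 6, 12, 24, 48 → 96.
Putting it together: 104 late, 192 present, 96 absent.

104 late, 192 present, 96 absent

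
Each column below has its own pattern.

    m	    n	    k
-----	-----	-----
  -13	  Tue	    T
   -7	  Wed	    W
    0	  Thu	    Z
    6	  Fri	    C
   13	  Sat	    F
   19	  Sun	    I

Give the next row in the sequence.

26  Mon  L

Column m goes -13, -7, 0, 6, 13, 19 → 26 (alternating steps +6, +7, +6, +7, …).
Column n: runs through the weekdays Mon→Sun; Tue, Wed, Thu, Fri, Sat, Sun → Mon.
Column k: letters move forward 3 places in the alphabet, wrapping Z→A; T, W, Z, C, F, I → L.
Putting it together: 26  Mon  L.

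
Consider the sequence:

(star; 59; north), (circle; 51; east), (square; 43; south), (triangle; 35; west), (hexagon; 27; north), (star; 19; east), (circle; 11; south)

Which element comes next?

(square; 3; west)

Shape: repeats star → circle → square → triangle → hexagon; star, circle, square, triangle, hexagon, star, circle → square.
Second component: −8 each step, so 59, 51, 43, 35, 27, 19, 11 → 3.
For the direction, repeats north → east → south → west: north, east, south, west, north, east, south → west.
Putting it together: (square; 3; west).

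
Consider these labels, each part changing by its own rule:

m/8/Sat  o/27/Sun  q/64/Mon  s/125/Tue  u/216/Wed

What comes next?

w/343/Thu

Letter: m, o, q, s, u → w (letters move forward 2 places in the alphabet).
Second component goes 8, 27, 64, 125, 216 → 343 (perfect cubes: 2³, 3³, 4³, …).
Day: runs through the weekdays Mon→Sun; Sat, Sun, Mon, Tue, Wed → Thu.
Combining the parts gives w/343/Thu.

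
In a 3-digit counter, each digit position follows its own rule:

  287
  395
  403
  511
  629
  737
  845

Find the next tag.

953

First digit: +1 each step, mod 10, so 2, 3, 4, 5, 6, 7, 8 → 9.
Second digit — +1 each step, mod 10: 8, 9, 0, 1, 2, 3, 4 → 5.
Third digit: −2 each step, mod 10, so 7, 5, 3, 1, 9, 7, 5 → 3.
Putting it together: 953.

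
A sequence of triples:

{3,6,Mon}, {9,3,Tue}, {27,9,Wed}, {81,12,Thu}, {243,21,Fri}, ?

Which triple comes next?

{729,33,Sat}

First entry: 3, 9, 27, 81, 243 → 729 (×3 each step).
Second entry: each term is the sum of the two before it, so 6, 3, 9, 12, 21 → 33.
Day goes Mon, Tue, Wed, Thu, Fri → Sat (runs through the weekdays Mon→Sun).
Putting it together: {729,33,Sat}.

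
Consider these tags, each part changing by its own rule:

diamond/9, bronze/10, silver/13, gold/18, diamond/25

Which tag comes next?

bronze/34

Rank: repeats diamond → bronze → silver → gold; diamond, bronze, silver, gold, diamond → bronze.
Second component: differences are 1, 3, 5, … (increasing by 2 each time), so 9, 10, 13, 18, 25 → 34.
So the next tag is bronze/34.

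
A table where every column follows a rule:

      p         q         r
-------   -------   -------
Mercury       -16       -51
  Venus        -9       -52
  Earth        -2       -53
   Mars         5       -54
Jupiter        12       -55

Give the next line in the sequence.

Saturn  19  -56

Column p: runs through the planets Mercury→Neptune, so Mercury, Venus, Earth, Mars, Jupiter → Saturn.
Column q goes -16, -9, -2, 5, 12 → 19 (+7 each step).
Column r — −1 each step: -51, -52, -53, -54, -55 → -56.
Putting it together: Saturn  19  -56.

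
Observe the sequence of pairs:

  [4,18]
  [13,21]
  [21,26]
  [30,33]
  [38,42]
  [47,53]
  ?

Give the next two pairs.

First component: alternating steps +9, +8, +9, +8, …, so 4, 13, 21, 30, 38, 47 → 55 → 64.
Second component: 18, 21, 26, 33, 42, 53 → 66 → 81 (differences are 3, 5, 7, … (increasing by 2 each time)).
So the next two pairs are [55,66] and [64,81].

[55,66], [64,81]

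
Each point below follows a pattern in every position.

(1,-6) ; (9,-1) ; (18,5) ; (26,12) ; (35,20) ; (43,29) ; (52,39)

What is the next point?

First part: alternating steps +8, +9, +8, +9, …, so 1, 9, 18, 26, 35, 43, 52 → 60.
For the second part, differences are 5, 6, 7, … (increasing by 1 each time): -6, -1, 5, 12, 20, 29, 39 → 50.
Combining the parts gives (60,50).

(60,50)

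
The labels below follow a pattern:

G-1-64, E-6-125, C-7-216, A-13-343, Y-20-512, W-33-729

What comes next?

U-53-1000

Letter: letters move back 2 places in the alphabet, wrapping A→Z, so G, E, C, A, Y, W → U.
Second component: each term is the sum of the two before it; 1, 6, 7, 13, 20, 33 → 53.
Third component — perfect cubes: 4³, 5³, 6³, …: 64, 125, 216, 343, 512, 729 → 1000.
Putting it together: U-53-1000.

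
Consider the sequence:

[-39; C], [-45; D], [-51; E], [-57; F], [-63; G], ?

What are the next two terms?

[-69; H], [-75; I]

First value: −6 each step, so -39, -45, -51, -57, -63 → -69 → -75.
Letter goes C, D, E, F, G → H → I (letters move forward 1 place in the alphabet).
So the next two terms are [-69; H] and [-75; I].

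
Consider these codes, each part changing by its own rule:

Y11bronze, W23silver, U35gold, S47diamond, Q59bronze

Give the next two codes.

Letter: letters move back 2 places in the alphabet, so Y, W, U, S, Q → O → M.
Second component — +12 each step: 11, 23, 35, 47, 59 → 71 → 83.
Rank goes bronze, silver, gold, diamond, bronze → silver → gold (repeats bronze → silver → gold → diamond).
Putting the parts together: O71silver and then M83gold.

O71silver then M83gold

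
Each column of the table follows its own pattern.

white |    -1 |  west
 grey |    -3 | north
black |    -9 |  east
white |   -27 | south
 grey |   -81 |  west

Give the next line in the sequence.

Shade: repeats white → grey → black; white, grey, black, white, grey → black.
Second component goes -1, -3, -9, -27, -81 → -243 (×3 each step).
Direction: repeats west → north → east → south; west, north, east, south, west → north.
So the next line is black  -243  north.

black  -243  north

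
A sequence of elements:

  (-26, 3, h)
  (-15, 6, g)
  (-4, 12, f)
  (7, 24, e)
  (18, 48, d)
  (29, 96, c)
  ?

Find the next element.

(40, 192, b)

First component goes -26, -15, -4, 7, 18, 29 → 40 (+11 each step).
Second component: ×2 each step; 3, 6, 12, 24, 48, 96 → 192.
For the letter, letters move back 1 place in the alphabet: h, g, f, e, d, c → b.
So the next element is (40, 192, b).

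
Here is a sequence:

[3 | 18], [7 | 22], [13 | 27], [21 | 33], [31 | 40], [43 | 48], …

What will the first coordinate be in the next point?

57

For the first coordinate, differences are 4, 6, 8, … (increasing by 2 each time): 3, 7, 13, 21, 31, 43 → 57.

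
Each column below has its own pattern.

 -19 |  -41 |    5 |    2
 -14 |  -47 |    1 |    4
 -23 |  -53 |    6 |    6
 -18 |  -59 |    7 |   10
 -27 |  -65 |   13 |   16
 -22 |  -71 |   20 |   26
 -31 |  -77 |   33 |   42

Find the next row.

First component: -19, -14, -23, -18, -27, -22, -31 → -26 (alternating steps +5, −9, +5, −9, …).
Second component: −6 each step, so -41, -47, -53, -59, -65, -71, -77 → -83.
Third component: 5, 1, 6, 7, 13, 20, 33 → 53 (each term is the sum of the two before it).
For the fourth component, each term is the sum of the two before it: 2, 4, 6, 10, 16, 26, 42 → 68.
Combining the parts gives -26  -83  53  68.

-26  -83  53  68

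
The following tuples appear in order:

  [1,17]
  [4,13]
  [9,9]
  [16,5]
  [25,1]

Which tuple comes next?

First component — perfect squares: 1², 2², 3², …: 1, 4, 9, 16, 25 → 36.
Second component: −4 each step, so 17, 13, 9, 5, 1 → -3.
Putting it together: [36,-3].

[36,-3]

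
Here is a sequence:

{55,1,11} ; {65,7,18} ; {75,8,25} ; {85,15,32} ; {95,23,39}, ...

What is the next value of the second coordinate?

Second coordinate — each term is the sum of the two before it: 1, 7, 8, 15, 23 → 38.

38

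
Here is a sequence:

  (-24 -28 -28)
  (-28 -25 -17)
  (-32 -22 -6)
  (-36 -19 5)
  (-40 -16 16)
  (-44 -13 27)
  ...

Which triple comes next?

First component: −4 each step; -24, -28, -32, -36, -40, -44 → -48.
Second component: +3 each step; -28, -25, -22, -19, -16, -13 → -10.
Third component: -28, -17, -6, 5, 16, 27 → 38 (+11 each step).
So the next triple is (-48 -10 38).

(-48 -10 38)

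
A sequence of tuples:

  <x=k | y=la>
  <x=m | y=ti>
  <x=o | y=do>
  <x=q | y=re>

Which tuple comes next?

X — letters move forward 2 places in the alphabet: k, m, o, q → s.
Y goes la, ti, do, re → mi (runs through the solfège scale do→ti).
Putting it together: <x=s | y=mi>.

<x=s | y=mi>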